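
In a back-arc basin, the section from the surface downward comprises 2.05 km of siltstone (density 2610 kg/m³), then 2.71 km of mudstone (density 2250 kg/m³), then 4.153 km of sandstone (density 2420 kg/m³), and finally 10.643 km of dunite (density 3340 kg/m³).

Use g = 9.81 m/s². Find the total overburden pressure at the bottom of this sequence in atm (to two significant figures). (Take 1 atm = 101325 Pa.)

5500 atm

siltstone: 2610 kg/m³ × 9.81 m/s² × 2050 m = 5.249×10^7 Pa = 518.0 atm
mudstone: 2250 kg/m³ × 9.81 m/s² × 2710 m = 5.982×10^7 Pa = 590.3 atm
sandstone: 2420 kg/m³ × 9.81 m/s² × 4153 m = 9.859×10^7 Pa = 973.0 atm
dunite: 3340 kg/m³ × 9.81 m/s² × 10643 m = 3.487×10^8 Pa = 3442 atm
Total = 518.0 + 590.3 + 973.0 + 3442 = 5523.0 atm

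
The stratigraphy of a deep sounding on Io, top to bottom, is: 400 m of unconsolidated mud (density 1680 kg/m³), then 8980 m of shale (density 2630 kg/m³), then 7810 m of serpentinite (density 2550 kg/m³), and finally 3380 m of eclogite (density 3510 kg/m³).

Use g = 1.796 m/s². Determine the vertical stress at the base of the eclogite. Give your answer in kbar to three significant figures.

unconsolidated mud: 1680 kg/m³ × 1.796 m/s² × 400 m = 1.207×10^6 Pa = 0.01207 kbar
shale: 2630 kg/m³ × 1.796 m/s² × 8980 m = 4.242×10^7 Pa = 0.4242 kbar
serpentinite: 2550 kg/m³ × 1.796 m/s² × 7810 m = 3.577×10^7 Pa = 0.3577 kbar
eclogite: 3510 kg/m³ × 1.796 m/s² × 3380 m = 2.131×10^7 Pa = 0.2131 kbar
Total = 0.01207 + 0.4242 + 0.3577 + 0.2131 = 1.0070 kbar

1.01 kbar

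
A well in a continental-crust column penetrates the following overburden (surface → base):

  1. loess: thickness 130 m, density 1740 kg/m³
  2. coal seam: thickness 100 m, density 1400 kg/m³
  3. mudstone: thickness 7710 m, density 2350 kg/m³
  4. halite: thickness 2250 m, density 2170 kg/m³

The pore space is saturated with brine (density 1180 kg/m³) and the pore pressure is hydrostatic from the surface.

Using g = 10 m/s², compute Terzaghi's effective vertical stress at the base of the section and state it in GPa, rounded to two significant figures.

Overburden (lithostatic) stress σ_v:
loess: 1740 kg/m³ × 10 m/s² × 130 m = 2.262×10^6 Pa = 2.262 MPa
coal seam: 1400 kg/m³ × 10 m/s² × 100 m = 1.400×10^6 Pa = 1.400 MPa
mudstone: 2350 kg/m³ × 10 m/s² × 7710 m = 1.812×10^8 Pa = 181.2 MPa
halite: 2170 kg/m³ × 10 m/s² × 2250 m = 4.883×10^7 Pa = 48.83 MPa
Total = 2.262 + 1.400 + 181.2 + 48.83 = 233.67 MPa
Pore pressure P_p = 1180 kg/m³ × 10 m/s² × 10190 m = 1.202×10^8 Pa = 120.2 MPa
Effective stress σ' = σ_v − P_p = 233.7 − 120.2 = 113.43 MPa = 0.11343 GPa

0.11 GPa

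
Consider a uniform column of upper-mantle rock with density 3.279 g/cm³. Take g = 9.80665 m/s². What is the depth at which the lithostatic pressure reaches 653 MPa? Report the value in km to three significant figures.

h = P/(ρg) = 653 MPa / (3279 kg/m³ × 9.80665 m/s²) = 6.530×10^8 Pa / 32156 Pa/m = 20307 m
= 20.307 km

20.3 km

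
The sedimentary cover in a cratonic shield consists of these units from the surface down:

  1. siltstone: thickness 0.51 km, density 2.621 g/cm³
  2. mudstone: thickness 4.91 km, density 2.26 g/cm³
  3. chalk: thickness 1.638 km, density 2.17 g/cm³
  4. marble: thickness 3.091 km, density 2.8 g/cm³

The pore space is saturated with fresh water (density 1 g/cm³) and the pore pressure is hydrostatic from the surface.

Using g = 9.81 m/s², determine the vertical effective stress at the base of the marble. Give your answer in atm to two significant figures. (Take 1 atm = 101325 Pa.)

Overburden (lithostatic) stress σ_v:
siltstone: 2621 kg/m³ × 9.81 m/s² × 510 m = 1.311×10^7 Pa = 13.11 MPa
mudstone: 2260 kg/m³ × 9.81 m/s² × 4910 m = 1.089×10^8 Pa = 108.9 MPa
chalk: 2170 kg/m³ × 9.81 m/s² × 1638 m = 3.487×10^7 Pa = 34.87 MPa
marble: 2800 kg/m³ × 9.81 m/s² × 3091 m = 8.490×10^7 Pa = 84.90 MPa
Total = 13.11 + 108.9 + 34.87 + 84.90 = 241.74 MPa
Pore pressure P_p = 1000 kg/m³ × 9.81 m/s² × 10149 m = 9.956×10^7 Pa = 99.56 MPa
Effective stress σ' = σ_v − P_p = 241.7 − 99.56 = 142.18 MPa = 1403.2 atm

1400 atm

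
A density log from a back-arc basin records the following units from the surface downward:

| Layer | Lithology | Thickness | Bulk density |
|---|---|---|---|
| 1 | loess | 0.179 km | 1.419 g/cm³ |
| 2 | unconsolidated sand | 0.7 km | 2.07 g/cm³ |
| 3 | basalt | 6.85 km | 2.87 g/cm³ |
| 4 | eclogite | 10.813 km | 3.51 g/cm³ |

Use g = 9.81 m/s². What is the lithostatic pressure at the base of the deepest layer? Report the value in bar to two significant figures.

5800 bar

loess: 1419 kg/m³ × 9.81 m/s² × 179 m = 2.492×10^6 Pa = 24.92 bar
unconsolidated sand: 2070 kg/m³ × 9.81 m/s² × 700 m = 1.421×10^7 Pa = 142.1 bar
basalt: 2870 kg/m³ × 9.81 m/s² × 6850 m = 1.929×10^8 Pa = 1929 bar
eclogite: 3510 kg/m³ × 9.81 m/s² × 10813 m = 3.723×10^8 Pa = 3723 bar
Total = 24.92 + 142.1 + 1929 + 3723 = 5818.9 bar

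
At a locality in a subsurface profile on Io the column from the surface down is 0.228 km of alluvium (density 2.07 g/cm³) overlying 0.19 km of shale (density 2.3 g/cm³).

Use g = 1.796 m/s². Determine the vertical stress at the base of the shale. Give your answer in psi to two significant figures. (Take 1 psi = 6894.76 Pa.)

alluvium: 2070 kg/m³ × 1.796 m/s² × 228 m = 8.476×10^5 Pa = 122.9 psi
shale: 2300 kg/m³ × 1.796 m/s² × 190 m = 7.849×10^5 Pa = 113.8 psi
Total = 122.9 + 113.8 = 236.77 psi

240 psi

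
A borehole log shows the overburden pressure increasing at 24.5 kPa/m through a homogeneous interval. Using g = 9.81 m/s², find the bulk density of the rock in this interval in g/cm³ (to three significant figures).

ρ = (dP/dz)/g = 24.5 kPa/m / 9.81 m/s² = 24500 Pa/m / 9.81 m/s² = 2497.5 kg/m³
= 2.497 g/cm³

2.50 g/cm³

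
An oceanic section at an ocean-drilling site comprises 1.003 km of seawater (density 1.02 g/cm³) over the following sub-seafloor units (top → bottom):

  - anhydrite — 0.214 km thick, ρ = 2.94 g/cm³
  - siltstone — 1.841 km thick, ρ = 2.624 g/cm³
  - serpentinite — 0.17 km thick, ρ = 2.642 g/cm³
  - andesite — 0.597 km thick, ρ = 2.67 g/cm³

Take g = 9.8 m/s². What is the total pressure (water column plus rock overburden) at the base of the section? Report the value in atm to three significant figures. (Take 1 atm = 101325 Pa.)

seawater: 1020 kg/m³ × 9.8 m/s² × 1003 m = 1.003×10^7 Pa = 98.95 atm
anhydrite: 2940 kg/m³ × 9.8 m/s² × 214 m = 6.166×10^6 Pa = 60.85 atm
siltstone: 2624 kg/m³ × 9.8 m/s² × 1841 m = 4.734×10^7 Pa = 467.2 atm
serpentinite: 2642 kg/m³ × 9.8 m/s² × 170 m = 4.402×10^6 Pa = 43.44 atm
andesite: 2670 kg/m³ × 9.8 m/s² × 597 m = 1.562×10^7 Pa = 154.2 atm
Total = 98.95 + 60.85 + 467.2 + 43.44 + 154.2 = 824.63 atm

825 atm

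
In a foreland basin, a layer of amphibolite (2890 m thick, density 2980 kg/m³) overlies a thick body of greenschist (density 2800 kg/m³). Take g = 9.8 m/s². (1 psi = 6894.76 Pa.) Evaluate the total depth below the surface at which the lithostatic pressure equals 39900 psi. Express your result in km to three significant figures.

9.84 km

Pressure at base of upper layers: 2980×9.8×2890 = 8.440×10^7 Pa = 12241 psi
Remaining pressure to be supplied by greenschist: 2.751×10^8 − 8.440×10^7 = 1.907×10^8 Pa
Additional depth in greenschist = 1.907×10^8 Pa / (2800 kg/m³ × 9.8 m/s²) = 6949.8 m
Total depth = 2890 m + 6949.8 m = 9839.8 m
= 9.8398 km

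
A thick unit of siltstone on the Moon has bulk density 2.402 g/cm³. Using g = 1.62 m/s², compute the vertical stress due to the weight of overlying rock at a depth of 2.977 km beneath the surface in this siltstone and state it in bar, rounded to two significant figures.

120 bar

siltstone: 2402 kg/m³ × 1.62 m/s² × 2977 m = 1.158×10^7 Pa = 115.8 bar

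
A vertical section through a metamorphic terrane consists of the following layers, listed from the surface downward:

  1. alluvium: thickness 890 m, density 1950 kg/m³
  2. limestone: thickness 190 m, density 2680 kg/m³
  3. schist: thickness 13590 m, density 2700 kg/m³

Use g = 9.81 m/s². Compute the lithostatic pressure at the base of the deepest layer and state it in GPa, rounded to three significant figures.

alluvium: 1950 kg/m³ × 9.81 m/s² × 890 m = 1.703×10^7 Pa = 0.01703 GPa
limestone: 2680 kg/m³ × 9.81 m/s² × 190 m = 4.995×10^6 Pa = 4.995×10^-3 GPa
schist: 2700 kg/m³ × 9.81 m/s² × 13590 m = 3.600×10^8 Pa = 0.3600 GPa
Total = 0.01703 + 4.995×10^-3 + 0.3600 = 0.38198 GPa

0.382 GPa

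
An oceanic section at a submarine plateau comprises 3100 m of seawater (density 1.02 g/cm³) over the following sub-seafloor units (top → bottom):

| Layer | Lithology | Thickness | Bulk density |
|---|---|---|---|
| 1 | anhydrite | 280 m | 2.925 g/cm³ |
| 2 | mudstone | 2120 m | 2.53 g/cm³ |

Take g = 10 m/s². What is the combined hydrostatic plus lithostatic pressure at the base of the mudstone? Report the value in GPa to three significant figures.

seawater: 1020 kg/m³ × 10 m/s² × 3100 m = 3.162×10^7 Pa = 0.03162 GPa
anhydrite: 2925 kg/m³ × 10 m/s² × 280 m = 8.190×10^6 Pa = 8.190×10^-3 GPa
mudstone: 2530 kg/m³ × 10 m/s² × 2120 m = 5.364×10^7 Pa = 0.05364 GPa
Total = 0.03162 + 8.190×10^-3 + 0.05364 = 0.093446 GPa

0.0934 GPa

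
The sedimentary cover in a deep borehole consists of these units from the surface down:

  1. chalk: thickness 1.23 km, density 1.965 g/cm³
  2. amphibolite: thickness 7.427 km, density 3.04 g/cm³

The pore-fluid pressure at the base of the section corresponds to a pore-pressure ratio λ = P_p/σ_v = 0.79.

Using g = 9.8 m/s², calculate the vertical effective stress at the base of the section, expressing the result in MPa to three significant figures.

Overburden (lithostatic) stress σ_v:
chalk: 1965 kg/m³ × 9.8 m/s² × 1230 m = 2.369×10^7 Pa = 23.69 MPa
amphibolite: 3040 kg/m³ × 9.8 m/s² × 7427 m = 2.213×10^8 Pa = 221.3 MPa
Total = 23.69 + 221.3 = 244.95 MPa
Pore pressure P_p = λ·σ_v = 0.79 × 245.0 MPa = 193.5 MPa
Effective stress σ' = σ_v − P_p = 245.0 − 193.5 = 51.440 MPa

51.4 MPa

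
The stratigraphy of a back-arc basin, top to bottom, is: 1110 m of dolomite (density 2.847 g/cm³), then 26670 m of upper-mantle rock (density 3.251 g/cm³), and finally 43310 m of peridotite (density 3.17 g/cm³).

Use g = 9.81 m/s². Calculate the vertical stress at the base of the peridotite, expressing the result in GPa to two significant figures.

2.2 GPa

dolomite: 2847 kg/m³ × 9.81 m/s² × 1110 m = 3.100×10^7 Pa = 0.03100 GPa
upper-mantle rock: 3251 kg/m³ × 9.81 m/s² × 26670 m = 8.506×10^8 Pa = 0.8506 GPa
peridotite: 3170 kg/m³ × 9.81 m/s² × 43310 m = 1.347×10^9 Pa = 1.347 GPa
Total = 0.03100 + 0.8506 + 1.347 = 2.2284 GPa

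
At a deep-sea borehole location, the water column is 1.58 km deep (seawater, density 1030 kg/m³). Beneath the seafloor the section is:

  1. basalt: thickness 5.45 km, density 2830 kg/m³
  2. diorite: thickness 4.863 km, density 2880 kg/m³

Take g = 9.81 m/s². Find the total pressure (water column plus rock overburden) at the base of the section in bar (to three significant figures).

3050 bar

seawater: 1030 kg/m³ × 9.81 m/s² × 1580 m = 1.596×10^7 Pa = 159.6 bar
basalt: 2830 kg/m³ × 9.81 m/s² × 5450 m = 1.513×10^8 Pa = 1513 bar
diorite: 2880 kg/m³ × 9.81 m/s² × 4863 m = 1.374×10^8 Pa = 1374 bar
Total = 159.6 + 1513 + 1374 = 3046.6 bar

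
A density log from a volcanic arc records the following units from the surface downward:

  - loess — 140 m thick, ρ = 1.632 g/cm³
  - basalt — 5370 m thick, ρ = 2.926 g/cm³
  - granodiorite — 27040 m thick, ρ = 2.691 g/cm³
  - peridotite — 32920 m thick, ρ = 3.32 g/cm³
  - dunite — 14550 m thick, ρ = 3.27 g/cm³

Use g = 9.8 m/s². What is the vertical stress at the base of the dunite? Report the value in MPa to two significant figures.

2400 MPa

loess: 1632 kg/m³ × 9.8 m/s² × 140 m = 2.239×10^6 Pa = 2.239 MPa
basalt: 2926 kg/m³ × 9.8 m/s² × 5370 m = 1.540×10^8 Pa = 154.0 MPa
granodiorite: 2691 kg/m³ × 9.8 m/s² × 27040 m = 7.131×10^8 Pa = 713.1 MPa
peridotite: 3320 kg/m³ × 9.8 m/s² × 32920 m = 1.071×10^9 Pa = 1071 MPa
dunite: 3270 kg/m³ × 9.8 m/s² × 14550 m = 4.663×10^8 Pa = 466.3 MPa
Total = 2.239 + 154.0 + 713.1 + 1071 + 466.3 = 2406.7 MPa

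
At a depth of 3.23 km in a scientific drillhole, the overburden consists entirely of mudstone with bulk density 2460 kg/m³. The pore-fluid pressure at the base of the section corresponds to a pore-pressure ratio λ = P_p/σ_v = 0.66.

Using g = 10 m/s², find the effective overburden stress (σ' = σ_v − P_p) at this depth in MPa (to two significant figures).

27 MPa

Overburden (lithostatic) stress σ_v:
mudstone: 2460 kg/m³ × 10 m/s² × 3230 m = 7.946×10^7 Pa = 79.46 MPa
Pore pressure P_p = λ·σ_v = 0.66 × 79.46 MPa = 52.44 MPa
Effective stress σ' = σ_v − P_p = 79.46 − 52.44 = 27.016 MPa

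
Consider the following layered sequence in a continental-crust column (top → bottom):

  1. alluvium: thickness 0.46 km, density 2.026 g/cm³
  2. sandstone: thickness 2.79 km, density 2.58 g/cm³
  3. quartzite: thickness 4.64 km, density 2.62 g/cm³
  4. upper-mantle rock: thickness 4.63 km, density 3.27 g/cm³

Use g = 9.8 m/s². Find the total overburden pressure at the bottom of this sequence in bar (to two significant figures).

3500 bar

alluvium: 2026 kg/m³ × 9.8 m/s² × 460 m = 9.133×10^6 Pa = 91.33 bar
sandstone: 2580 kg/m³ × 9.8 m/s² × 2790 m = 7.054×10^7 Pa = 705.4 bar
quartzite: 2620 kg/m³ × 9.8 m/s² × 4640 m = 1.191×10^8 Pa = 1191 bar
upper-mantle rock: 3270 kg/m³ × 9.8 m/s² × 4630 m = 1.484×10^8 Pa = 1484 bar
Total = 91.33 + 705.4 + 1191 + 1484 = 3471.9 bar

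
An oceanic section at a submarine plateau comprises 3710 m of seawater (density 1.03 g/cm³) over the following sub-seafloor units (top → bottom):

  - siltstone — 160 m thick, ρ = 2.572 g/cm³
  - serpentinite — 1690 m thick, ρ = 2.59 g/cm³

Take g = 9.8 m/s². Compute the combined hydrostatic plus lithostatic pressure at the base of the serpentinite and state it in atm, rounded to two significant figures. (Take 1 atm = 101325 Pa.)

seawater: 1030 kg/m³ × 9.8 m/s² × 3710 m = 3.745×10^7 Pa = 369.6 atm
siltstone: 2572 kg/m³ × 9.8 m/s² × 160 m = 4.033×10^6 Pa = 39.80 atm
serpentinite: 2590 kg/m³ × 9.8 m/s² × 1690 m = 4.290×10^7 Pa = 423.3 atm
Total = 369.6 + 39.80 + 423.3 = 832.74 atm

830 atm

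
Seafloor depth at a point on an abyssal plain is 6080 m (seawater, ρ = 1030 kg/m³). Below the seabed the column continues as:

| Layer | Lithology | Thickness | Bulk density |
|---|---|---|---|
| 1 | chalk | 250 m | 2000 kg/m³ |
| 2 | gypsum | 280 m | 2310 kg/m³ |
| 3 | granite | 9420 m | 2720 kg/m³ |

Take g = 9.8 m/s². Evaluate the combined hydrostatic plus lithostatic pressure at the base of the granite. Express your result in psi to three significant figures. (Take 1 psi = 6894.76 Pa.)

seawater: 1030 kg/m³ × 9.8 m/s² × 6080 m = 6.137×10^7 Pa = 8901 psi
chalk: 2000 kg/m³ × 9.8 m/s² × 250 m = 4.900×10^6 Pa = 710.7 psi
gypsum: 2310 kg/m³ × 9.8 m/s² × 280 m = 6.339×10^6 Pa = 919.3 psi
granite: 2720 kg/m³ × 9.8 m/s² × 9420 m = 2.511×10^8 Pa = 36419 psi
Total = 8901 + 710.7 + 919.3 + 36419 = 46950 psi

47000 psi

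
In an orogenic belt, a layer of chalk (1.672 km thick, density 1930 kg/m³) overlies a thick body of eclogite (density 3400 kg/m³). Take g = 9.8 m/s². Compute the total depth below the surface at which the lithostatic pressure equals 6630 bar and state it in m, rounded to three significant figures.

20600 m

Pressure at base of upper layers: 1930×9.8×1672 = 3.162×10^7 Pa = 316.2 bar
Remaining pressure to be supplied by eclogite: 6.630×10^8 − 3.162×10^7 = 6.314×10^8 Pa
Additional depth in eclogite = 6.314×10^8 Pa / (3400 kg/m³ × 9.8 m/s²) = 18949 m
Total depth = 1672 m + 18949 m = 20621 m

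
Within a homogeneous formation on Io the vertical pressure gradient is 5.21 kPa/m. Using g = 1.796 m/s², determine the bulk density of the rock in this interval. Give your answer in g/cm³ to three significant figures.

ρ = (dP/dz)/g = 5.21 kPa/m / 1.796 m/s² = 5210.0 Pa/m / 1.796 m/s² = 2900.9 kg/m³
= 2.901 g/cm³

2.90 g/cm³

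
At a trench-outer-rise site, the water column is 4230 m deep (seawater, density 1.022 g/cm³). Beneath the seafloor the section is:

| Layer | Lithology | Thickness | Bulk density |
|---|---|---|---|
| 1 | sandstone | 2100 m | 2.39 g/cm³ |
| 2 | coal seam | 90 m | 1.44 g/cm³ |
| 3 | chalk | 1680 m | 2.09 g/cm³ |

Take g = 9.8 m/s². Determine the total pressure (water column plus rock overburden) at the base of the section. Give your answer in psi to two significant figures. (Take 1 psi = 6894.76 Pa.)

18000 psi

seawater: 1022 kg/m³ × 9.8 m/s² × 4230 m = 4.237×10^7 Pa = 6145 psi
sandstone: 2390 kg/m³ × 9.8 m/s² × 2100 m = 4.919×10^7 Pa = 7134 psi
coal seam: 1440 kg/m³ × 9.8 m/s² × 90 m = 1.270×10^6 Pa = 184.2 psi
chalk: 2090 kg/m³ × 9.8 m/s² × 1680 m = 3.441×10^7 Pa = 4991 psi
Total = 6145 + 7134 + 184.2 + 4991 = 18453 psi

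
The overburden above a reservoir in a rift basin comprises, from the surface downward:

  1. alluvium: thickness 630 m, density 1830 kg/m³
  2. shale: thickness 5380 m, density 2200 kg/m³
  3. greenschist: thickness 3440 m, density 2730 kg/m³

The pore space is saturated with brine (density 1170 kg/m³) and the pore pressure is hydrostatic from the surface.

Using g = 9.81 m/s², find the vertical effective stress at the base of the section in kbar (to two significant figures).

1.1 kbar

Overburden (lithostatic) stress σ_v:
alluvium: 1830 kg/m³ × 9.81 m/s² × 630 m = 1.131×10^7 Pa = 11.31 MPa
shale: 2200 kg/m³ × 9.81 m/s² × 5380 m = 1.161×10^8 Pa = 116.1 MPa
greenschist: 2730 kg/m³ × 9.81 m/s² × 3440 m = 9.213×10^7 Pa = 92.13 MPa
Total = 11.31 + 116.1 + 92.13 = 219.55 MPa
Pore pressure P_p = 1170 kg/m³ × 9.81 m/s² × 9450 m = 1.085×10^8 Pa = 108.5 MPa
Effective stress σ' = σ_v − P_p = 219.5 − 108.5 = 111.08 MPa = 1.1108 kbar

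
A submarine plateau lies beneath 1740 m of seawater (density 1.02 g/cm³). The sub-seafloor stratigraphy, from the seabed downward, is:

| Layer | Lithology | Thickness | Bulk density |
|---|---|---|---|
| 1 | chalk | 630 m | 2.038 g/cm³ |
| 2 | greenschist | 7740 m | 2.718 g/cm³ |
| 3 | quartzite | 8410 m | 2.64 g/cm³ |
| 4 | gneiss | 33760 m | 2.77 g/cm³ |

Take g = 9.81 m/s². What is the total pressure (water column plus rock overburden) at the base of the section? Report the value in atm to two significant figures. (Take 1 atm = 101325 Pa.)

14000 atm

seawater: 1020 kg/m³ × 9.81 m/s² × 1740 m = 1.741×10^7 Pa = 171.8 atm
chalk: 2038 kg/m³ × 9.81 m/s² × 630 m = 1.260×10^7 Pa = 124.3 atm
greenschist: 2718 kg/m³ × 9.81 m/s² × 7740 m = 2.064×10^8 Pa = 2037 atm
quartzite: 2640 kg/m³ × 9.81 m/s² × 8410 m = 2.178×10^8 Pa = 2150 atm
gneiss: 2770 kg/m³ × 9.81 m/s² × 33760 m = 9.174×10^8 Pa = 9054 atm
Total = 171.8 + 124.3 + 2037 + 2150 + 9054 = 13536 atm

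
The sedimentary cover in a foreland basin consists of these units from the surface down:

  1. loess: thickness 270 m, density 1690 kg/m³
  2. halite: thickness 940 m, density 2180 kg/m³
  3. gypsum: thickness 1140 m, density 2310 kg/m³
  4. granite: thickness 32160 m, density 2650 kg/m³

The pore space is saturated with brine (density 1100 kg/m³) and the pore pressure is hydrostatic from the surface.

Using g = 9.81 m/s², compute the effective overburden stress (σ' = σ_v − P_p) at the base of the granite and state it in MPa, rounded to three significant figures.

Overburden (lithostatic) stress σ_v:
loess: 1690 kg/m³ × 9.81 m/s² × 270 m = 4.476×10^6 Pa = 4.476 MPa
halite: 2180 kg/m³ × 9.81 m/s² × 940 m = 2.010×10^7 Pa = 20.10 MPa
gypsum: 2310 kg/m³ × 9.81 m/s² × 1140 m = 2.583×10^7 Pa = 25.83 MPa
granite: 2650 kg/m³ × 9.81 m/s² × 32160 m = 8.360×10^8 Pa = 836.0 MPa
Total = 4.476 + 20.10 + 25.83 + 836.0 = 886.46 MPa
Pore pressure P_p = 1100 kg/m³ × 9.81 m/s² × 34510 m = 3.724×10^8 Pa = 372.4 MPa
Effective stress σ' = σ_v − P_p = 886.5 − 372.4 = 514.06 MPa

514 MPa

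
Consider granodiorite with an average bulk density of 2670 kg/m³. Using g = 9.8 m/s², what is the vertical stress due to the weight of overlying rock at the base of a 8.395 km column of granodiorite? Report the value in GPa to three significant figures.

granodiorite: 2670 kg/m³ × 9.8 m/s² × 8395 m = 2.197×10^8 Pa = 0.2197 GPa

0.220 GPa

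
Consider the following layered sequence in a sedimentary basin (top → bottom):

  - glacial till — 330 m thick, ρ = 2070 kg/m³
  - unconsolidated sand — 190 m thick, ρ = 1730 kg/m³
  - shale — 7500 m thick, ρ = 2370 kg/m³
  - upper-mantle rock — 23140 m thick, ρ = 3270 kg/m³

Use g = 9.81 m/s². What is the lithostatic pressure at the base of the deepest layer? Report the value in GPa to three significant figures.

0.927 GPa

glacial till: 2070 kg/m³ × 9.81 m/s² × 330 m = 6.701×10^6 Pa = 6.701×10^-3 GPa
unconsolidated sand: 1730 kg/m³ × 9.81 m/s² × 190 m = 3.225×10^6 Pa = 3.225×10^-3 GPa
shale: 2370 kg/m³ × 9.81 m/s² × 7500 m = 1.744×10^8 Pa = 0.1744 GPa
upper-mantle rock: 3270 kg/m³ × 9.81 m/s² × 23140 m = 7.423×10^8 Pa = 0.7423 GPa
Total = 6.701×10^-3 + 3.225×10^-3 + 0.1744 + 0.7423 = 0.92660 GPa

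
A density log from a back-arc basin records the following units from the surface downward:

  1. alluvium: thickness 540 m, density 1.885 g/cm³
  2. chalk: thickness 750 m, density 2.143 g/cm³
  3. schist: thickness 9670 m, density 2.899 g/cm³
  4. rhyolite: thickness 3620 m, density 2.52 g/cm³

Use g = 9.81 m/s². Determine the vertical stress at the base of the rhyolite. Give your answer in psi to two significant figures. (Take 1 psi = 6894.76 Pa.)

alluvium: 1885 kg/m³ × 9.81 m/s² × 540 m = 9.986×10^6 Pa = 1448 psi
chalk: 2143 kg/m³ × 9.81 m/s² × 750 m = 1.577×10^7 Pa = 2287 psi
schist: 2899 kg/m³ × 9.81 m/s² × 9670 m = 2.750×10^8 Pa = 39886 psi
rhyolite: 2520 kg/m³ × 9.81 m/s² × 3620 m = 8.949×10^7 Pa = 12980 psi
Total = 1448 + 2287 + 39886 + 12980 = 56601 psi

57000 psi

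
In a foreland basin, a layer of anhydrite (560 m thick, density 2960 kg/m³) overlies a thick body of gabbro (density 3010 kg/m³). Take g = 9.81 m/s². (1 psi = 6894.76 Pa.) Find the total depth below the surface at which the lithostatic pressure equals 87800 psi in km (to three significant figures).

Pressure at base of upper layers: 2960×9.81×560 = 1.626×10^7 Pa = 2358 psi
Remaining pressure to be supplied by gabbro: 6.054×10^8 − 1.626×10^7 = 5.891×10^8 Pa
Additional depth in gabbro = 5.891×10^8 Pa / (3010 kg/m³ × 9.81 m/s²) = 19950 m
Total depth = 560 m + 19950 m = 20510 m
= 20.510 km

20.5 km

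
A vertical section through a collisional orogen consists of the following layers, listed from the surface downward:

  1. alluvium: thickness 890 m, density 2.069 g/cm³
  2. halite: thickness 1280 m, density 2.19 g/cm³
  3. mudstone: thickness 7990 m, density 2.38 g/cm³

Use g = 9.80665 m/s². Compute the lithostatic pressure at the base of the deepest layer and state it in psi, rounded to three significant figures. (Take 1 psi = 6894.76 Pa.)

33700 psi

alluvium: 2069 kg/m³ × 9.80665 m/s² × 890 m = 1.806×10^7 Pa = 2619 psi
halite: 2190 kg/m³ × 9.80665 m/s² × 1280 m = 2.749×10^7 Pa = 3987 psi
mudstone: 2380 kg/m³ × 9.80665 m/s² × 7990 m = 1.865×10^8 Pa = 27047 psi
Total = 2619 + 3987 + 27047 = 33654 psi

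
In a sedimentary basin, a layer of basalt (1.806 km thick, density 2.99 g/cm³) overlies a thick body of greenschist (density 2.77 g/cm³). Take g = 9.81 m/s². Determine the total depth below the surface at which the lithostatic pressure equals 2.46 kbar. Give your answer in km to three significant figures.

8.91 km

Pressure at base of upper layers: 2990×9.81×1806 = 5.297×10^7 Pa = 0.5297 kbar
Remaining pressure to be supplied by greenschist: 2.460×10^8 − 5.297×10^7 = 1.930×10^8 Pa
Additional depth in greenschist = 1.930×10^8 Pa / (2770 kg/m³ × 9.81 m/s²) = 7103.4 m
Total depth = 1806 m + 7103.4 m = 8909.4 m
= 8.9094 km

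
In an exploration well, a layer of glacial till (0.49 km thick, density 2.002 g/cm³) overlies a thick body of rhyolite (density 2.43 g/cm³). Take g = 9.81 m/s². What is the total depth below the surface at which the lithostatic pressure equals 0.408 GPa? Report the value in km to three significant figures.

Pressure at base of upper layers: 2002×9.81×490 = 9.623×10^6 Pa = 9.623×10^-3 GPa
Remaining pressure to be supplied by rhyolite: 4.080×10^8 − 9.623×10^6 = 3.984×10^8 Pa
Additional depth in rhyolite = 3.984×10^8 Pa / (2430 kg/m³ × 9.81 m/s²) = 16712 m
Total depth = 490 m + 16712 m = 17202 m
= 17.202 km

17.2 km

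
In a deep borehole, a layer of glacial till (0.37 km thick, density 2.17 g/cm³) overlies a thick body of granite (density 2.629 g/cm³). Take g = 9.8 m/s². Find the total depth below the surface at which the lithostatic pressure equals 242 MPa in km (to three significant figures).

9.46 km

Pressure at base of upper layers: 2170×9.8×370 = 7.868×10^6 Pa = 7.868 MPa
Remaining pressure to be supplied by granite: 2.420×10^8 − 7.868×10^6 = 2.341×10^8 Pa
Additional depth in granite = 2.341×10^8 Pa / (2629 kg/m³ × 9.8 m/s²) = 9087.5 m
Total depth = 370 m + 9087.5 m = 9457.5 m
= 9.4575 km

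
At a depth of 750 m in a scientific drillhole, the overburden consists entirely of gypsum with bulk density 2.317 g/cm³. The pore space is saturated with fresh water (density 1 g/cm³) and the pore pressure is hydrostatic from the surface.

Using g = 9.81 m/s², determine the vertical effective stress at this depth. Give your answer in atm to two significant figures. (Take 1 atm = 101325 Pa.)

96 atm

Overburden (lithostatic) stress σ_v:
gypsum: 2317 kg/m³ × 9.81 m/s² × 750 m = 1.705×10^7 Pa = 17.05 MPa
Pore pressure P_p = 1000 kg/m³ × 9.81 m/s² × 750 m = 7.357×10^6 Pa = 7.357 MPa
Effective stress σ' = σ_v − P_p = 17.05 − 7.357 = 9.6898 MPa = 95.631 atm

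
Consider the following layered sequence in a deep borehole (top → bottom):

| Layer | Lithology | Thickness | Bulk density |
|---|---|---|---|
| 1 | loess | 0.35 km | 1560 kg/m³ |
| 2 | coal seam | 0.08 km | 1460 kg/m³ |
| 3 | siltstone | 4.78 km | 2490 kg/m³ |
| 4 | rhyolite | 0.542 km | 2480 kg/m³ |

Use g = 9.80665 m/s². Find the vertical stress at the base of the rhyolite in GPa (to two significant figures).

loess: 1560 kg/m³ × 9.80665 m/s² × 350 m = 5.354×10^6 Pa = 5.354×10^-3 GPa
coal seam: 1460 kg/m³ × 9.80665 m/s² × 80 m = 1.145×10^6 Pa = 1.145×10^-3 GPa
siltstone: 2490 kg/m³ × 9.80665 m/s² × 4780 m = 1.167×10^8 Pa = 0.1167 GPa
rhyolite: 2480 kg/m³ × 9.80665 m/s² × 542 m = 1.318×10^7 Pa = 0.01318 GPa
Total = 5.354×10^-3 + 1.145×10^-3 + 0.1167 + 0.01318 = 0.13640 GPa

0.14 GPa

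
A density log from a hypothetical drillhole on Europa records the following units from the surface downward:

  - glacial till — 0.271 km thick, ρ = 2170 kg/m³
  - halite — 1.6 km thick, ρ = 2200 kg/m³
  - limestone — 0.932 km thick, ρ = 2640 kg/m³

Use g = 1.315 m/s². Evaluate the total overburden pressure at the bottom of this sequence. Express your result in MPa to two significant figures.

glacial till: 2170 kg/m³ × 1.315 m/s² × 271 m = 7.733×10^5 Pa = 0.7733 MPa
halite: 2200 kg/m³ × 1.315 m/s² × 1600 m = 4.629×10^6 Pa = 4.629 MPa
limestone: 2640 kg/m³ × 1.315 m/s² × 932 m = 3.236×10^6 Pa = 3.236 MPa
Total = 0.7733 + 4.629 + 3.236 = 8.6376 MPa

8.6 MPa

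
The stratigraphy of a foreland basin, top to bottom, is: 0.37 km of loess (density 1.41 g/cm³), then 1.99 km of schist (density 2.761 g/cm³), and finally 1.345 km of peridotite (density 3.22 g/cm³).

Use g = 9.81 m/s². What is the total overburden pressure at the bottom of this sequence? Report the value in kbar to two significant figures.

1.0 kbar

loess: 1410 kg/m³ × 9.81 m/s² × 370 m = 5.118×10^6 Pa = 0.05118 kbar
schist: 2761 kg/m³ × 9.81 m/s² × 1990 m = 5.390×10^7 Pa = 0.5390 kbar
peridotite: 3220 kg/m³ × 9.81 m/s² × 1345 m = 4.249×10^7 Pa = 0.4249 kbar
Total = 0.05118 + 0.5390 + 0.4249 = 1.0150 kbar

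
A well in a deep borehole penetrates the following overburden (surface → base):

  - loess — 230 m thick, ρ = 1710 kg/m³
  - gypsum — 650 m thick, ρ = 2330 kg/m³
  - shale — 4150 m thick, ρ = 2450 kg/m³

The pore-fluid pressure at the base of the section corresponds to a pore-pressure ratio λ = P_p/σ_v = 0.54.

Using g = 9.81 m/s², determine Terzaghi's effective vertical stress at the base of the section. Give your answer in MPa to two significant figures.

Overburden (lithostatic) stress σ_v:
loess: 1710 kg/m³ × 9.81 m/s² × 230 m = 3.858×10^6 Pa = 3.858 MPa
gypsum: 2330 kg/m³ × 9.81 m/s² × 650 m = 1.486×10^7 Pa = 14.86 MPa
shale: 2450 kg/m³ × 9.81 m/s² × 4150 m = 9.974×10^7 Pa = 99.74 MPa
Total = 3.858 + 14.86 + 99.74 = 118.46 MPa
Pore pressure P_p = λ·σ_v = 0.54 × 118.5 MPa = 63.97 MPa
Effective stress σ' = σ_v − P_p = 118.5 − 63.97 = 54.491 MPa

54 MPa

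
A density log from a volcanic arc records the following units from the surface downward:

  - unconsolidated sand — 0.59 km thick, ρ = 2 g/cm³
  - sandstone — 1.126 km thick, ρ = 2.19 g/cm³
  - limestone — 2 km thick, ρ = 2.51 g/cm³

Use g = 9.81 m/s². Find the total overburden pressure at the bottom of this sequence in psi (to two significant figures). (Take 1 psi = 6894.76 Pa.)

12000 psi

unconsolidated sand: 2000 kg/m³ × 9.81 m/s² × 590 m = 1.158×10^7 Pa = 1679 psi
sandstone: 2190 kg/m³ × 9.81 m/s² × 1126 m = 2.419×10^7 Pa = 3509 psi
limestone: 2510 kg/m³ × 9.81 m/s² × 2000 m = 4.925×10^7 Pa = 7143 psi
Total = 1679 + 3509 + 7143 = 12330 psi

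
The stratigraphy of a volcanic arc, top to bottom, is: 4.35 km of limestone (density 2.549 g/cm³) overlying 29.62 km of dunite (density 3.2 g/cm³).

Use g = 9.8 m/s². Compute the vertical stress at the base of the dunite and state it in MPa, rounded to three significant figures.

limestone: 2549 kg/m³ × 9.8 m/s² × 4350 m = 1.087×10^8 Pa = 108.7 MPa
dunite: 3200 kg/m³ × 9.8 m/s² × 29620 m = 9.289×10^8 Pa = 928.9 MPa
Total = 108.7 + 928.9 = 1037.5 MPa

1040 MPa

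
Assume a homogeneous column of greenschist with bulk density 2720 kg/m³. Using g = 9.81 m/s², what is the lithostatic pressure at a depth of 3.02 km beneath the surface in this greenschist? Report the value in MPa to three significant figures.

greenschist: 2720 kg/m³ × 9.81 m/s² × 3020 m = 8.058×10^7 Pa = 80.58 MPa

80.6 MPa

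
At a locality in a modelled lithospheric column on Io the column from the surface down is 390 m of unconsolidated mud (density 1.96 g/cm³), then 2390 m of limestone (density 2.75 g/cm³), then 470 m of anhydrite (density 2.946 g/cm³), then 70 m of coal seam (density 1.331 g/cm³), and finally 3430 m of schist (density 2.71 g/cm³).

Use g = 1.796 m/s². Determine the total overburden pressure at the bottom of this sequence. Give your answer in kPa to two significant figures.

33000 kPa

unconsolidated mud: 1960 kg/m³ × 1.796 m/s² × 390 m = 1.373×10^6 Pa = 1373 kPa
limestone: 2750 kg/m³ × 1.796 m/s² × 2390 m = 1.180×10^7 Pa = 11804 kPa
anhydrite: 2946 kg/m³ × 1.796 m/s² × 470 m = 2.487×10^6 Pa = 2487 kPa
coal seam: 1331 kg/m³ × 1.796 m/s² × 70 m = 1.673×10^5 Pa = 167.3 kPa
schist: 2710 kg/m³ × 1.796 m/s² × 3430 m = 1.669×10^7 Pa = 16694 kPa
Total = 1373 + 11804 + 2487 + 167.3 + 16694 = 32526 kPa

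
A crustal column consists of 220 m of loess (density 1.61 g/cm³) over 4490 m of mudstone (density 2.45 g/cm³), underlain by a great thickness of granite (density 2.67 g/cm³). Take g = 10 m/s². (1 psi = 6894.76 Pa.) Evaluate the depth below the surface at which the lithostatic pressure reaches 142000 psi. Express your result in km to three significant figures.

Pressure at base of upper layers: 1610×10×220 + 2450×10×4490 = 1.135×10^8 Pa = 16469 psi
Remaining pressure to be supplied by granite: 9.791×10^8 − 1.135×10^8 = 8.655×10^8 Pa
Additional depth in granite = 8.655×10^8 Pa / (2670 kg/m³ × 10 m/s²) = 32416 m
Total depth = 4710 m + 32416 m = 37126 m
= 37.126 km

37.1 km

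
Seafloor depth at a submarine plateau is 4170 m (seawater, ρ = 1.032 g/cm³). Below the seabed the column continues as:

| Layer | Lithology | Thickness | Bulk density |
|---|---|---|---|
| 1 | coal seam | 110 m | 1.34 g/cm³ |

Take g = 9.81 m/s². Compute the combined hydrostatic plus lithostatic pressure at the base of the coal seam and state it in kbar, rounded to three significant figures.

seawater: 1032 kg/m³ × 9.81 m/s² × 4170 m = 4.222×10^7 Pa = 0.4222 kbar
coal seam: 1340 kg/m³ × 9.81 m/s² × 110 m = 1.446×10^6 Pa = 0.01446 kbar
Total = 0.4222 + 0.01446 = 0.43663 kbar

0.437 kbar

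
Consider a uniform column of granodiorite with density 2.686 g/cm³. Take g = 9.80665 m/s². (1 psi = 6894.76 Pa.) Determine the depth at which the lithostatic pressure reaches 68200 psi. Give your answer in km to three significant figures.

17.9 km

h = P/(ρg) = 68200 psi / (2686 kg/m³ × 9.80665 m/s²) = 4.702×10^8 Pa / 26341 Pa/m = 17852 m
= 17.852 km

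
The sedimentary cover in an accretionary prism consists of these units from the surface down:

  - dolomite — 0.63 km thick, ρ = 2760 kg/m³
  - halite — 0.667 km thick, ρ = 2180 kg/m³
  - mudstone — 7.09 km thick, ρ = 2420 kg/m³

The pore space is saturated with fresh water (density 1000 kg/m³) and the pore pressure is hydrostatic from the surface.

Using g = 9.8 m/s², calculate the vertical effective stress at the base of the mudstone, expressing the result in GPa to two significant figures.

Overburden (lithostatic) stress σ_v:
dolomite: 2760 kg/m³ × 9.8 m/s² × 630 m = 1.704×10^7 Pa = 17.04 MPa
halite: 2180 kg/m³ × 9.8 m/s² × 667 m = 1.425×10^7 Pa = 14.25 MPa
mudstone: 2420 kg/m³ × 9.8 m/s² × 7090 m = 1.681×10^8 Pa = 168.1 MPa
Total = 17.04 + 14.25 + 168.1 = 199.44 MPa
Pore pressure P_p = 1000 kg/m³ × 9.8 m/s² × 8387 m = 8.219×10^7 Pa = 82.19 MPa
Effective stress σ' = σ_v − P_p = 199.4 − 82.19 = 117.24 MPa = 0.11724 GPa

0.12 GPa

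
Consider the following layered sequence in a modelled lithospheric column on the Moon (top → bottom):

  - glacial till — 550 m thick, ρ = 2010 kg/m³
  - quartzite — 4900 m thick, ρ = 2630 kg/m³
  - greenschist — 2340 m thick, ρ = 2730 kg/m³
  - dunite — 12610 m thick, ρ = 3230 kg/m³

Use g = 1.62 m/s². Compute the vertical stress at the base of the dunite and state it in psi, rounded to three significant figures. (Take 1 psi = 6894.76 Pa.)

glacial till: 2010 kg/m³ × 1.62 m/s² × 550 m = 1.791×10^6 Pa = 259.7 psi
quartzite: 2630 kg/m³ × 1.62 m/s² × 4900 m = 2.088×10^7 Pa = 3028 psi
greenschist: 2730 kg/m³ × 1.62 m/s² × 2340 m = 1.035×10^7 Pa = 1501 psi
dunite: 3230 kg/m³ × 1.62 m/s² × 12610 m = 6.598×10^7 Pa = 9570 psi
Total = 259.7 + 3028 + 1501 + 9570 = 14359 psi

14400 psi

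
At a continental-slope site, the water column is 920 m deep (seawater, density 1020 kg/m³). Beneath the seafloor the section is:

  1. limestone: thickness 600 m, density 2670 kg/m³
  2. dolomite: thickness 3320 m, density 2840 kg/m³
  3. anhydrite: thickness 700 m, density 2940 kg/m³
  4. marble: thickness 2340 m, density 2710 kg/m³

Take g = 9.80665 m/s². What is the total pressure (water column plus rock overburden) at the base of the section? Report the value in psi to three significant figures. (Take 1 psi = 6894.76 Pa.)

29000 psi

seawater: 1020 kg/m³ × 9.80665 m/s² × 920 m = 9.203×10^6 Pa = 1335 psi
limestone: 2670 kg/m³ × 9.80665 m/s² × 600 m = 1.571×10^7 Pa = 2279 psi
dolomite: 2840 kg/m³ × 9.80665 m/s² × 3320 m = 9.246×10^7 Pa = 13411 psi
anhydrite: 2940 kg/m³ × 9.80665 m/s² × 700 m = 2.018×10^7 Pa = 2927 psi
marble: 2710 kg/m³ × 9.80665 m/s² × 2340 m = 6.219×10^7 Pa = 9020 psi
Total = 1335 + 2279 + 13411 + 2927 + 9020 = 28971 psi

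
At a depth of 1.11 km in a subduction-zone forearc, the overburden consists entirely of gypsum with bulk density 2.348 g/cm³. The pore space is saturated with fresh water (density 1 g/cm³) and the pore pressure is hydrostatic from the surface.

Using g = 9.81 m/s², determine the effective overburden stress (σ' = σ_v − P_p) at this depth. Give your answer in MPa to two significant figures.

15 MPa

Overburden (lithostatic) stress σ_v:
gypsum: 2348 kg/m³ × 9.81 m/s² × 1110 m = 2.557×10^7 Pa = 25.57 MPa
Pore pressure P_p = 1000 kg/m³ × 9.81 m/s² × 1110 m = 1.089×10^7 Pa = 10.89 MPa
Effective stress σ' = σ_v − P_p = 25.57 − 10.89 = 14.679 MPa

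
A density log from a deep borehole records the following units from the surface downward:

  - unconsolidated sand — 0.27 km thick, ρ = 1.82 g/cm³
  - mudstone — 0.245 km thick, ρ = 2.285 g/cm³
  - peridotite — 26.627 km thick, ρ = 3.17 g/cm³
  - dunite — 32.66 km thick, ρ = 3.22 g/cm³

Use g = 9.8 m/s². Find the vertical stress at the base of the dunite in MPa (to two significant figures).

1900 MPa

unconsolidated sand: 1820 kg/m³ × 9.8 m/s² × 270 m = 4.816×10^6 Pa = 4.816 MPa
mudstone: 2285 kg/m³ × 9.8 m/s² × 245 m = 5.486×10^6 Pa = 5.486 MPa
peridotite: 3170 kg/m³ × 9.8 m/s² × 26627 m = 8.272×10^8 Pa = 827.2 MPa
dunite: 3220 kg/m³ × 9.8 m/s² × 32660 m = 1.031×10^9 Pa = 1031 MPa
Total = 4.816 + 5.486 + 827.2 + 1031 = 1868.1 MPa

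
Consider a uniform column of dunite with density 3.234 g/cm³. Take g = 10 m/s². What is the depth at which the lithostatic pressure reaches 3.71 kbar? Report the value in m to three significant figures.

h = P/(ρg) = 3.71 kbar / (3234 kg/m³ × 10 m/s²) = 3.710×10^8 Pa / 32340 Pa/m = 11472 m

11500 m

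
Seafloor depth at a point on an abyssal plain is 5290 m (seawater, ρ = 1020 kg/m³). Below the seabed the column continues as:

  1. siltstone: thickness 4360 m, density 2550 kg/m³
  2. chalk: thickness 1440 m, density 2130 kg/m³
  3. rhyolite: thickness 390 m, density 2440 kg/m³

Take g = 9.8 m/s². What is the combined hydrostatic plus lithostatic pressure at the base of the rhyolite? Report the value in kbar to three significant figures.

2.01 kbar

seawater: 1020 kg/m³ × 9.8 m/s² × 5290 m = 5.288×10^7 Pa = 0.5288 kbar
siltstone: 2550 kg/m³ × 9.8 m/s² × 4360 m = 1.090×10^8 Pa = 1.090 kbar
chalk: 2130 kg/m³ × 9.8 m/s² × 1440 m = 3.006×10^7 Pa = 0.3006 kbar
rhyolite: 2440 kg/m³ × 9.8 m/s² × 390 m = 9.326×10^6 Pa = 0.09326 kbar
Total = 0.5288 + 1.090 + 0.3006 + 0.09326 = 2.0122 kbar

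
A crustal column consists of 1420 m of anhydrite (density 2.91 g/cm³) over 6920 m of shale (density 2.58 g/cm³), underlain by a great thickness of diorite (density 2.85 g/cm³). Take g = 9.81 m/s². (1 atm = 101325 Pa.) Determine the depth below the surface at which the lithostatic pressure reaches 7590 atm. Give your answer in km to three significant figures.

28.1 km

Pressure at base of upper layers: 2910×9.81×1420 + 2580×9.81×6920 = 2.157×10^8 Pa = 2129 atm
Remaining pressure to be supplied by diorite: 7.691×10^8 − 2.157×10^8 = 5.534×10^8 Pa
Additional depth in diorite = 5.534×10^8 Pa / (2850 kg/m³ × 9.81 m/s²) = 19793 m
Total depth = 8340 m + 19793 m = 28133 m
= 28.133 km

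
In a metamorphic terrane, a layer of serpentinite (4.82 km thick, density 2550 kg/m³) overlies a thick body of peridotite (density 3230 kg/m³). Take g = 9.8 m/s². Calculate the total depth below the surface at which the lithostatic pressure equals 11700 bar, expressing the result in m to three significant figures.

Pressure at base of upper layers: 2550×9.8×4820 = 1.205×10^8 Pa = 1205 bar
Remaining pressure to be supplied by peridotite: 1.170×10^9 − 1.205×10^8 = 1.050×10^9 Pa
Additional depth in peridotite = 1.050×10^9 Pa / (3230 kg/m³ × 9.8 m/s²) = 33157 m
Total depth = 4820 m + 33157 m = 37977 m

38000 m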